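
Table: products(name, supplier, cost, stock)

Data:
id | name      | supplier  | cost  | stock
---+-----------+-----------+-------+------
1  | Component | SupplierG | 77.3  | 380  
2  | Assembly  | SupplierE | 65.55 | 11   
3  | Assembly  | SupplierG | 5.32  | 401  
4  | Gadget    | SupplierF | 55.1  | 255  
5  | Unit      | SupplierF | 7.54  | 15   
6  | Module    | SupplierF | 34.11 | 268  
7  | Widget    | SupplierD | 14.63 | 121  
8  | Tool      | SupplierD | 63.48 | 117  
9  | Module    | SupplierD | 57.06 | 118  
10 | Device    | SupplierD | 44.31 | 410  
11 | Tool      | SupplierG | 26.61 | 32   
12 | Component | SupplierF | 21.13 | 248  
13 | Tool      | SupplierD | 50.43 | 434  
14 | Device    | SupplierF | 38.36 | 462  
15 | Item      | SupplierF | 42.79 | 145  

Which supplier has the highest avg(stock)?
SELECT supplier, AVG(stock) as val
FROM products
GROUP BY supplier
ORDER BY val DESC
LIMIT 1

Result: SupplierG with avg(stock) = 271.00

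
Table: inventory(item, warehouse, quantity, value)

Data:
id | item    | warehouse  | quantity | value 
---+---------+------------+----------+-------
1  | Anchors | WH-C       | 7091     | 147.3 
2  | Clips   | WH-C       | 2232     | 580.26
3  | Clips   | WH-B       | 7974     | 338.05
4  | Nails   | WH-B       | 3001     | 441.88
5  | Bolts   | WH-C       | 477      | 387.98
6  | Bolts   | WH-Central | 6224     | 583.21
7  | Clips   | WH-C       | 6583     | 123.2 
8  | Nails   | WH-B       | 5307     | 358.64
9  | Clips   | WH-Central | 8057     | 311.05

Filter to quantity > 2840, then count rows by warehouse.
SELECT warehouse, COUNT(*)
FROM inventory
WHERE quantity > 2840
GROUP BY warehouse

Note: WHERE filters rows before grouping.

Result:
  WH-B: 3
  WH-C: 2
  WH-Central: 2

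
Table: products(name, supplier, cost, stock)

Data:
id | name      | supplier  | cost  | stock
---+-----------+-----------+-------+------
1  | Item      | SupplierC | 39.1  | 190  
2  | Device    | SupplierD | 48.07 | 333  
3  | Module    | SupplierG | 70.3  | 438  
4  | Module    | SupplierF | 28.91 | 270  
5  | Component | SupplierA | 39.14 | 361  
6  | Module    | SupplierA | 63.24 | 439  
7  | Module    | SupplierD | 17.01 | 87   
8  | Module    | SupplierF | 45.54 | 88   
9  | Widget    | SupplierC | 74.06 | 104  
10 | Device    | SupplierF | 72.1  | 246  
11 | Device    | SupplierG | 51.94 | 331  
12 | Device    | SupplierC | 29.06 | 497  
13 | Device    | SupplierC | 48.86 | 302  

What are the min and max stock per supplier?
SELECT supplier, MIN(stock), MAX(stock)
FROM products
GROUP BY supplier

Result:
  SupplierA: min=361, max=439
  SupplierC: min=104, max=497
  SupplierD: min=87, max=333
  SupplierF: min=88, max=270
  SupplierG: min=331, max=438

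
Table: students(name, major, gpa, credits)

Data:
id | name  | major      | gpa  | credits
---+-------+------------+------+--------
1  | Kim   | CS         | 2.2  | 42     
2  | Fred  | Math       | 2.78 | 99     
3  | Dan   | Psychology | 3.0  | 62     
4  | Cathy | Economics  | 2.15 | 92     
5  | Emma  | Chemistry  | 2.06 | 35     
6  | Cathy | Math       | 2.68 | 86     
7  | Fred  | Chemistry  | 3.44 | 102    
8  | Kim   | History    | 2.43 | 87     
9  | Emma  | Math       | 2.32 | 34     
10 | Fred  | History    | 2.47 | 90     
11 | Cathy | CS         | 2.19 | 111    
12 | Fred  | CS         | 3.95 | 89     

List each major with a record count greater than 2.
SELECT major, COUNT(*) as cnt
FROM students
GROUP BY major
HAVING COUNT(*) > 2

Result:
  CS: 3
  Math: 3

Note: HAVING filters groups after aggregation, WHERE filters rows before.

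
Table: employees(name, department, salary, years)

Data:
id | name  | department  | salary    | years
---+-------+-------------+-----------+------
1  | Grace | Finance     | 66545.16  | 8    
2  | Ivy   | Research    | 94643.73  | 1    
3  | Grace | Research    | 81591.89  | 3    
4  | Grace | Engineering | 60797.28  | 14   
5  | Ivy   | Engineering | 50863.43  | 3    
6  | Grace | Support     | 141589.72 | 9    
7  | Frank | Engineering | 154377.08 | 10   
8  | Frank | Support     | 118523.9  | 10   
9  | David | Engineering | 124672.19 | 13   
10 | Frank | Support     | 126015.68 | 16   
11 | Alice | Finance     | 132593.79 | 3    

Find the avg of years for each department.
SELECT department, AVG(years) as result
FROM employees
GROUP BY department

Result:
  Engineering: 10.00
  Finance: 5.50
  Research: 2.00
  Support: 11.67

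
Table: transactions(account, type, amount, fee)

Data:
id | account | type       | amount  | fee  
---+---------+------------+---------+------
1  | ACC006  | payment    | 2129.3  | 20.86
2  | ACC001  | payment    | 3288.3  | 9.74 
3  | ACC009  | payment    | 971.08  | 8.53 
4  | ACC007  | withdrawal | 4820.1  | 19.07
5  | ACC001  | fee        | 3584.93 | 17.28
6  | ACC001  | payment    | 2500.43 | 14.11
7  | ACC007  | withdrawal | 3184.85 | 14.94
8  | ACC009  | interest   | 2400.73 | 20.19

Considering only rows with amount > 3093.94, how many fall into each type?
SELECT type, COUNT(*)
FROM transactions
WHERE amount > 3093.94
GROUP BY type

Note: WHERE filters rows before grouping.

Result:
  fee: 1
  payment: 1
  withdrawal: 2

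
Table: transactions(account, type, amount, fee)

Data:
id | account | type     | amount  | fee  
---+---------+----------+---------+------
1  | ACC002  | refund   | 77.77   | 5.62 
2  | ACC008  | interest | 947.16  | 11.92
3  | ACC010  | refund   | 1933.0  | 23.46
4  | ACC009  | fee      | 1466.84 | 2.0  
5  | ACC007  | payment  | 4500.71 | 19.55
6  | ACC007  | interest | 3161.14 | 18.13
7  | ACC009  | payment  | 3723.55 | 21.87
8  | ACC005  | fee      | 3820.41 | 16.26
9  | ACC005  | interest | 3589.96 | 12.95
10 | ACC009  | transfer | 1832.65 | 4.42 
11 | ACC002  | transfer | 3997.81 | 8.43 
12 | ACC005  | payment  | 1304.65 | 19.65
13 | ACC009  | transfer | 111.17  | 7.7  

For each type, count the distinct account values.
SELECT type, COUNT(DISTINCT account)
FROM transactions
GROUP BY type

Result:
  fee: 2 distinct
  interest: 3 distinct
  payment: 3 distinct
  refund: 2 distinct
  transfer: 2 distinct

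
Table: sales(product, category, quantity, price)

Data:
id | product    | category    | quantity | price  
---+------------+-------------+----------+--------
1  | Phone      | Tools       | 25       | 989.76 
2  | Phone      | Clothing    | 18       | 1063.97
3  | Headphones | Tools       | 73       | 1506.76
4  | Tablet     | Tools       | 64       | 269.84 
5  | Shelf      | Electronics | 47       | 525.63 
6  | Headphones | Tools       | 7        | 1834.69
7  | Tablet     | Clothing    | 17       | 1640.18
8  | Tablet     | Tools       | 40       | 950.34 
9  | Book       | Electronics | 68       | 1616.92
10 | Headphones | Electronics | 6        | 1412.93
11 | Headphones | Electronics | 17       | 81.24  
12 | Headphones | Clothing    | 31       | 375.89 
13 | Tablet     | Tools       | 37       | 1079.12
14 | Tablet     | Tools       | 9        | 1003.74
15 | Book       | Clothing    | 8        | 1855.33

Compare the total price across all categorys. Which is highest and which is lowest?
SELECT category, SUM(price)
FROM sales
GROUP BY category
ORDER BY SUM(price)

All groups:
  Electronics: 3636.72
  Clothing: 4935.37
  Tools: 7634.25

Highest: Tools (7634.25)
Lowest: Electronics (3636.72)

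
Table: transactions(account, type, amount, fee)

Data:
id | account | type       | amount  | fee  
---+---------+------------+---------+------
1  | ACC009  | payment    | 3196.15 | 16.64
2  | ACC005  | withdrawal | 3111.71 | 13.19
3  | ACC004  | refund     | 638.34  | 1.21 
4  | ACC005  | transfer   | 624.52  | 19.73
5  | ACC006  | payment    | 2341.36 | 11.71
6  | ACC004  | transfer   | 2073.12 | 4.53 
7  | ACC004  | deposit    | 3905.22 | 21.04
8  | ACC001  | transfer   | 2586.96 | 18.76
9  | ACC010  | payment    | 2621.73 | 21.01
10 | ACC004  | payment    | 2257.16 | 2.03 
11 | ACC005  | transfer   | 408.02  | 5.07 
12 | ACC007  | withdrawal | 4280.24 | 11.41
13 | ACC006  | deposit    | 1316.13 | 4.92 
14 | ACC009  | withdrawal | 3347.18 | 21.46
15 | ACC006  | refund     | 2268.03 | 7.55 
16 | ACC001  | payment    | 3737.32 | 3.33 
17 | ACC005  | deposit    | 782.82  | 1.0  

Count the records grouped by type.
SELECT type, COUNT(*) as count
FROM transactions
GROUP BY type

Result:
  deposit: 3
  payment: 5
  refund: 2
  transfer: 4
  withdrawal: 3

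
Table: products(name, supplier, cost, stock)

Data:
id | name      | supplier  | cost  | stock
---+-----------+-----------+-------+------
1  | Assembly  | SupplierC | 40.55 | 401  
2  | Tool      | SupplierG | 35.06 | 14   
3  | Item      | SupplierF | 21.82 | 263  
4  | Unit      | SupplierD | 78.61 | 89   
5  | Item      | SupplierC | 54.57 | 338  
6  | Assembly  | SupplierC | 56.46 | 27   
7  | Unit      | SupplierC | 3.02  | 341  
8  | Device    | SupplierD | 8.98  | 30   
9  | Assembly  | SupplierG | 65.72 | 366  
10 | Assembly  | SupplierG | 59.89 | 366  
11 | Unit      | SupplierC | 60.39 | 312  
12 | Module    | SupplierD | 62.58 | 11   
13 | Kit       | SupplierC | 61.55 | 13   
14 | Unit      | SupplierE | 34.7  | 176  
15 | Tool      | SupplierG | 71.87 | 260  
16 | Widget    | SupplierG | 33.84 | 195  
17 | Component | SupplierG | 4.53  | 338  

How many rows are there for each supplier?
SELECT supplier, COUNT(*) as count
FROM products
GROUP BY supplier

Result:
  SupplierC: 6
  SupplierD: 3
  SupplierE: 1
  SupplierF: 1
  SupplierG: 6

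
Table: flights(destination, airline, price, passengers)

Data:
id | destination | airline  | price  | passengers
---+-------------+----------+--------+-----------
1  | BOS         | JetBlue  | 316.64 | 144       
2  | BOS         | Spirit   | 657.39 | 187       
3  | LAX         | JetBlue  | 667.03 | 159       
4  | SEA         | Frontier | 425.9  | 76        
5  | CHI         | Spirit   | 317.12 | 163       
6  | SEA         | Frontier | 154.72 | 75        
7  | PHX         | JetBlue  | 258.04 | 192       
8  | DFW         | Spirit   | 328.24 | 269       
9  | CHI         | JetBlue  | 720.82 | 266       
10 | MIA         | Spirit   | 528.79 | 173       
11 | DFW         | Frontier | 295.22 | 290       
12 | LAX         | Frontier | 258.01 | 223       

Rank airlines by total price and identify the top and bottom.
SELECT airline, SUM(price)
FROM flights
GROUP BY airline
ORDER BY SUM(price)

All groups:
  Frontier: 1133.85
  Spirit: 1831.54
  JetBlue: 1962.53

Highest: JetBlue (1962.53)
Lowest: Frontier (1133.85)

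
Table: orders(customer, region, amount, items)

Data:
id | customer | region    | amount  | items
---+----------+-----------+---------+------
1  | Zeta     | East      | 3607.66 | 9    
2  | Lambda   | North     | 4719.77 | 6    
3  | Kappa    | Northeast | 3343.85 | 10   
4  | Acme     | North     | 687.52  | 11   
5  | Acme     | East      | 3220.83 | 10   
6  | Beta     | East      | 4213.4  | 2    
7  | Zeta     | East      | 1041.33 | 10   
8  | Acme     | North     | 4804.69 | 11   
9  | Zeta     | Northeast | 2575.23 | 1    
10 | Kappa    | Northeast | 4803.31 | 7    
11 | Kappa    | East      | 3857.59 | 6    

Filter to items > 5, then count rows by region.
SELECT region, COUNT(*)
FROM orders
WHERE items > 5
GROUP BY region

Note: WHERE filters rows before grouping.

Result:
  East: 4
  North: 3
  Northeast: 2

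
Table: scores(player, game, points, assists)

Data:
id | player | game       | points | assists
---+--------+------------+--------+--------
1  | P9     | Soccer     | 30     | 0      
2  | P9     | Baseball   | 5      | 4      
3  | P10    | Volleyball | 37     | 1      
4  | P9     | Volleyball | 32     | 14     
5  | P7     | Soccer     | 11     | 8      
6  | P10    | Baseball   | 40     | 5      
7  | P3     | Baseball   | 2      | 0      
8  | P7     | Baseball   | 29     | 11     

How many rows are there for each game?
SELECT game, COUNT(*) as count
FROM scores
GROUP BY game

Result:
  Baseball: 4
  Soccer: 2
  Volleyball: 2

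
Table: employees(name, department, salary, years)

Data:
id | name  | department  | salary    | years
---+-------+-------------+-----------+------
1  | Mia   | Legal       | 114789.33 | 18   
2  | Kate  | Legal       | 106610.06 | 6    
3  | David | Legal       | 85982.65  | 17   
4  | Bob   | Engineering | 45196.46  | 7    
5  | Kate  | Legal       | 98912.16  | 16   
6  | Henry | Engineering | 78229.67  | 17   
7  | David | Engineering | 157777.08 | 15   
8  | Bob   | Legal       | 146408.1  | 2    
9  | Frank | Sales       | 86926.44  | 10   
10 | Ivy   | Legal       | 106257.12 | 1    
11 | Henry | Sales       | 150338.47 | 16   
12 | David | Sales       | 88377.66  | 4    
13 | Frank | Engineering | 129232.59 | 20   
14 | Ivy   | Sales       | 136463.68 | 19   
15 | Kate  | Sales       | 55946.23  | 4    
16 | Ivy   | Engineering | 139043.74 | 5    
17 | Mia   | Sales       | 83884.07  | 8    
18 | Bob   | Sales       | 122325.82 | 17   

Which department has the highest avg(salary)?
SELECT department, AVG(salary) as val
FROM employees
GROUP BY department
ORDER BY val DESC
LIMIT 1

Result: Engineering with avg(salary) = 109895.91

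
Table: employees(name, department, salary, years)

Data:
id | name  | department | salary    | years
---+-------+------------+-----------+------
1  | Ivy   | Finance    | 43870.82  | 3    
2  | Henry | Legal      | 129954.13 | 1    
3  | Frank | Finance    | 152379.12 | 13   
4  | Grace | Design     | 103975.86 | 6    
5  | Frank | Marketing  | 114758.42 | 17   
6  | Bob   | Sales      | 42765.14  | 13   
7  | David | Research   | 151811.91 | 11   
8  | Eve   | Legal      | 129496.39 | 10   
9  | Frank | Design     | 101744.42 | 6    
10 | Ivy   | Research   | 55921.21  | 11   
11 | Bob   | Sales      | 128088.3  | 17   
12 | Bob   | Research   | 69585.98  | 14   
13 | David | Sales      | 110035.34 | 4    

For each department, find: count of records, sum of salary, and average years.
SELECT department,
       COUNT(*) as cnt,
       SUM(salary) as total_salary,
       AVG(years) as avg_years
FROM employees
GROUP BY department

Result:
  Design: 2 records, 205720.28 total salary, 6.00 avg years
  Finance: 2 records, 196249.94 total salary, 8.00 avg years
  Legal: 2 records, 259450.52 total salary, 5.50 avg years
  Marketing: 1 records, 114758.42 total salary, 17.00 avg years
  Research: 3 records, 277319.10 total salary, 12.00 avg years
  Sales: 3 records, 280888.78 total salary, 11.33 avg years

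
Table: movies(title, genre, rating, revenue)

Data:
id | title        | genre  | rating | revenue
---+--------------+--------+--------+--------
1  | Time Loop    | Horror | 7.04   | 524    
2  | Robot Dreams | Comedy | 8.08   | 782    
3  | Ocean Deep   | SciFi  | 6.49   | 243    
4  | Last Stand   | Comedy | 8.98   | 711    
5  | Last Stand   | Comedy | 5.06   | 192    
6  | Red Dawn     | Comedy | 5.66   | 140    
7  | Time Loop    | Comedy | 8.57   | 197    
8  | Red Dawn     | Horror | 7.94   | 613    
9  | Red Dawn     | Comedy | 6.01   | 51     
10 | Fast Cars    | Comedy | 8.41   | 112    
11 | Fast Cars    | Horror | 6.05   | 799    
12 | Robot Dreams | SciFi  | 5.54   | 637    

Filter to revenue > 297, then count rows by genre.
SELECT genre, COUNT(*)
FROM movies
WHERE revenue > 297
GROUP BY genre

Note: WHERE filters rows before grouping.

Result:
  Comedy: 2
  Horror: 3
  SciFi: 1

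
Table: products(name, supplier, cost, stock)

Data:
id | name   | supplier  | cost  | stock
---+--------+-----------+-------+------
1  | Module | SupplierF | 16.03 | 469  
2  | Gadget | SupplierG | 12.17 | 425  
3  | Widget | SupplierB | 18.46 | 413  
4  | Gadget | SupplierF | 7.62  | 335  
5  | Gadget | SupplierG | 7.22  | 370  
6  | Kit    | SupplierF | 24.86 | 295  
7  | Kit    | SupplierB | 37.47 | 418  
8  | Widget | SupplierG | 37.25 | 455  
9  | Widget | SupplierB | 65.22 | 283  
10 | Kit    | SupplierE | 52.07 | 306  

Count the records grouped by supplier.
SELECT supplier, COUNT(*) as count
FROM products
GROUP BY supplier

Result:
  SupplierB: 3
  SupplierE: 1
  SupplierF: 3
  SupplierG: 3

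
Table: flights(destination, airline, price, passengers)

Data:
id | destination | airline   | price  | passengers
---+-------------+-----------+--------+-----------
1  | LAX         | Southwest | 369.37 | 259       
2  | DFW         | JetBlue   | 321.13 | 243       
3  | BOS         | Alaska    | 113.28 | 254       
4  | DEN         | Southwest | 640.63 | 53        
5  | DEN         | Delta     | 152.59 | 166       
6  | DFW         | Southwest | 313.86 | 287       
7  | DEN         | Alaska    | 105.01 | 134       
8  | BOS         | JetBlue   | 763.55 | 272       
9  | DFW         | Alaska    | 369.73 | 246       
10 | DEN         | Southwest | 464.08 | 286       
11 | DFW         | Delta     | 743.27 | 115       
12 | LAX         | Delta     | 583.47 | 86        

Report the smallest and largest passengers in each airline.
SELECT airline, MIN(passengers), MAX(passengers)
FROM flights
GROUP BY airline

Result:
  Alaska: min=134, max=254
  Delta: min=86, max=166
  JetBlue: min=243, max=272
  Southwest: min=53, max=287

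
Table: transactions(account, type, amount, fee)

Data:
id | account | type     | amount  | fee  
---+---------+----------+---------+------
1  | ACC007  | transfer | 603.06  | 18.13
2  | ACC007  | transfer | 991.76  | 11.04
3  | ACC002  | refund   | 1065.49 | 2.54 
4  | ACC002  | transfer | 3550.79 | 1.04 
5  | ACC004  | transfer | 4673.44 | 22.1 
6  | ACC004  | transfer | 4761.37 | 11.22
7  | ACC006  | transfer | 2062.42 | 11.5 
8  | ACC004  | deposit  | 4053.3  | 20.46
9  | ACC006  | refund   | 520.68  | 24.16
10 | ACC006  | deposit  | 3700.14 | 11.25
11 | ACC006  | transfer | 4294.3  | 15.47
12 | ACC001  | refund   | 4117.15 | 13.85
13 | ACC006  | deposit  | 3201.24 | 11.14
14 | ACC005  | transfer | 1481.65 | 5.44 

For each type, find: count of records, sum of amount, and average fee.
SELECT type,
       COUNT(*) as cnt,
       SUM(amount) as total_amount,
       AVG(fee) as avg_fee
FROM transactions
GROUP BY type

Result:
  deposit: 3 records, 10954.68 total amount, 14.28 avg fee
  refund: 3 records, 5703.32 total amount, 13.52 avg fee
  transfer: 8 records, 22418.79 total amount, 11.99 avg fee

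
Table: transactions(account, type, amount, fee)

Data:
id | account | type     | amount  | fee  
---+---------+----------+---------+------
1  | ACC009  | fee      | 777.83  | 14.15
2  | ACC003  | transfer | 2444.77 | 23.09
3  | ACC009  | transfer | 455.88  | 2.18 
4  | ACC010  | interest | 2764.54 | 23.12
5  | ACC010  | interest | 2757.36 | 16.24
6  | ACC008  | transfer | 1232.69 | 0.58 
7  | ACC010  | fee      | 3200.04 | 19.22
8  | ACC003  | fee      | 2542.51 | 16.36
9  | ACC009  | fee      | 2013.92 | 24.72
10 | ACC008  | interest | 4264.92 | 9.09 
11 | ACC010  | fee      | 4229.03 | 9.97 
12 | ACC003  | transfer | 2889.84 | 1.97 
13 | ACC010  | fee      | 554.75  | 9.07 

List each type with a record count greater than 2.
SELECT type, COUNT(*) as cnt
FROM transactions
GROUP BY type
HAVING COUNT(*) > 2

Result:
  fee: 6
  interest: 3
  transfer: 4

Note: HAVING filters groups after aggregation, WHERE filters rows before.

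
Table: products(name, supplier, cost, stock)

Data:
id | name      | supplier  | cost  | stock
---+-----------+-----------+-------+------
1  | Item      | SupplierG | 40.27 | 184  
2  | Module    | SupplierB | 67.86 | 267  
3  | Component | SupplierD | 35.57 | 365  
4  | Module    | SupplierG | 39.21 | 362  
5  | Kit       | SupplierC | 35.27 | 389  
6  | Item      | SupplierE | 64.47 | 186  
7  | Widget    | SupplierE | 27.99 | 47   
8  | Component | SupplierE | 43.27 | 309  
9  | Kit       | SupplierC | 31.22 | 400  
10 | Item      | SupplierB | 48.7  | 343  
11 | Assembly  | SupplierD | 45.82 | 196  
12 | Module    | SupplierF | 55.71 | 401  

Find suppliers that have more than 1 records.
SELECT supplier, COUNT(*) as cnt
FROM products
GROUP BY supplier
HAVING COUNT(*) > 1

Result:
  SupplierB: 2
  SupplierC: 2
  SupplierD: 2
  SupplierE: 3
  SupplierG: 2

Note: HAVING filters groups after aggregation, WHERE filters rows before.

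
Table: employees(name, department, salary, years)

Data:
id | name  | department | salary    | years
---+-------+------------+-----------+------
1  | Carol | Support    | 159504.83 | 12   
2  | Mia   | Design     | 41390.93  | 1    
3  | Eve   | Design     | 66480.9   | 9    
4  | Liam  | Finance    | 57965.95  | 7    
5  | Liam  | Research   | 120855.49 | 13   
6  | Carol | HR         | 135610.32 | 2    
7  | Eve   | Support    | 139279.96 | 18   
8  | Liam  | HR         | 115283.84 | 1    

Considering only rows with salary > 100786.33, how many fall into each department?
SELECT department, COUNT(*)
FROM employees
WHERE salary > 100786.33
GROUP BY department

Note: WHERE filters rows before grouping.

Result:
  HR: 2
  Research: 1
  Support: 2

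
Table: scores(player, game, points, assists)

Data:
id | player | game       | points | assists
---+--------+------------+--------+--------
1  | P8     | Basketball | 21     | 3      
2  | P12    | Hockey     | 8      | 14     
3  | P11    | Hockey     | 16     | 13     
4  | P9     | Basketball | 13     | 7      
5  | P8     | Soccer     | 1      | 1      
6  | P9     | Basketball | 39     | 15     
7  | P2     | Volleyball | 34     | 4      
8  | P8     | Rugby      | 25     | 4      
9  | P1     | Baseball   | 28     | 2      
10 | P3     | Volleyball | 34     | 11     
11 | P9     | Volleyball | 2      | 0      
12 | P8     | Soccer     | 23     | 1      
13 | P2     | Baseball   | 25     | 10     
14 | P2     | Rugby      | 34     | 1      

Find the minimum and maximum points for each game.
SELECT game, MIN(points), MAX(points)
FROM scores
GROUP BY game

Result:
  Baseball: min=25, max=28
  Basketball: min=13, max=39
  Hockey: min=8, max=16
  Rugby: min=25, max=34
  Soccer: min=1, max=23
  Volleyball: min=2, max=34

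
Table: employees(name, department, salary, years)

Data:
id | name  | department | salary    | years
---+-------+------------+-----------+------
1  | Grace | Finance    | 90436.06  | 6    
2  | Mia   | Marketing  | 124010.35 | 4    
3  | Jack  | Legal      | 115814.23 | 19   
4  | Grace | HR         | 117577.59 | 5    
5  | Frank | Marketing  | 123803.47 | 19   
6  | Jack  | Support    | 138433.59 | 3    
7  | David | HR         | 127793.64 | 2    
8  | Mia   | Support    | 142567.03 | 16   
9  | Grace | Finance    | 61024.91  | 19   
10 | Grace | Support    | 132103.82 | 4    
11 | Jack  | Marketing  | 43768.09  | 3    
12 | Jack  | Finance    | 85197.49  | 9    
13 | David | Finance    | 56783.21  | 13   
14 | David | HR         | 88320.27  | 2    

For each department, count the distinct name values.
SELECT department, COUNT(DISTINCT name)
FROM employees
GROUP BY department

Result:
  Finance: 3 distinct
  HR: 2 distinct
  Legal: 1 distinct
  Marketing: 3 distinct
  Support: 3 distinct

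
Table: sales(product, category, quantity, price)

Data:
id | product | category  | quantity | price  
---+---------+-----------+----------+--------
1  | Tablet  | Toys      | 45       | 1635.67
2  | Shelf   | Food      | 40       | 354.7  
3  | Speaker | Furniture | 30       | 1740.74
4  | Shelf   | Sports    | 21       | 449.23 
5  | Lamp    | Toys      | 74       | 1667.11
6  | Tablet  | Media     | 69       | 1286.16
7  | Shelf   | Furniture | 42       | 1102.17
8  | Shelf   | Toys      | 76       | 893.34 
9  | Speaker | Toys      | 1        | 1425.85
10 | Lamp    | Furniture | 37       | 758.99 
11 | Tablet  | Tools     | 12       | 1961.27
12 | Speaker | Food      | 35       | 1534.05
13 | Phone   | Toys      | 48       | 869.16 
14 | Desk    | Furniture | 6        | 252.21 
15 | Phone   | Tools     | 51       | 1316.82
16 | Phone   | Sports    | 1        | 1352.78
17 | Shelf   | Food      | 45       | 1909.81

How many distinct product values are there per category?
SELECT category, COUNT(DISTINCT product)
FROM sales
GROUP BY category

Result:
  Food: 2 distinct
  Furniture: 4 distinct
  Media: 1 distinct
  Sports: 2 distinct
  Tools: 2 distinct
  Toys: 5 distinct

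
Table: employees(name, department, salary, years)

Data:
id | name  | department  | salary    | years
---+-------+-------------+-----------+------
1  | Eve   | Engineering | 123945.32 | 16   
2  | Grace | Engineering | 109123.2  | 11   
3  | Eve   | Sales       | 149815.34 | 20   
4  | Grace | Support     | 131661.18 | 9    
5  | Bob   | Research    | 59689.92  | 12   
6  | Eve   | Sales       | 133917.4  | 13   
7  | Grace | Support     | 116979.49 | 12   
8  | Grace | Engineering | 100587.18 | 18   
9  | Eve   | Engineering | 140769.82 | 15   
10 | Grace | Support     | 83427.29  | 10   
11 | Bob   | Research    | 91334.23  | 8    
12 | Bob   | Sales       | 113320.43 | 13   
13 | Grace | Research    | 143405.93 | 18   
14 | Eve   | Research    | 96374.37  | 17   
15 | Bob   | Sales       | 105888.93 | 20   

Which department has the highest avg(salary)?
SELECT department, AVG(salary) as val
FROM employees
GROUP BY department
ORDER BY val DESC
LIMIT 1

Result: Sales with avg(salary) = 125735.53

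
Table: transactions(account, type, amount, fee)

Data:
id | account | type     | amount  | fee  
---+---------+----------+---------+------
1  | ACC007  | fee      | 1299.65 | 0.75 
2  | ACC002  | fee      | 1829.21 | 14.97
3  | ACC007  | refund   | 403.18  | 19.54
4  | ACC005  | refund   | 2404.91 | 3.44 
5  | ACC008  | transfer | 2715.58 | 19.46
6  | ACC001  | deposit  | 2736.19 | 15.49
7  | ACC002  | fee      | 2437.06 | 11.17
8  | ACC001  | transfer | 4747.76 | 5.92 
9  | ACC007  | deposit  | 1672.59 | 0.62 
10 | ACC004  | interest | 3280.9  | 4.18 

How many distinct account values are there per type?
SELECT type, COUNT(DISTINCT account)
FROM transactions
GROUP BY type

Result:
  deposit: 2 distinct
  fee: 2 distinct
  interest: 1 distinct
  refund: 2 distinct
  transfer: 2 distinct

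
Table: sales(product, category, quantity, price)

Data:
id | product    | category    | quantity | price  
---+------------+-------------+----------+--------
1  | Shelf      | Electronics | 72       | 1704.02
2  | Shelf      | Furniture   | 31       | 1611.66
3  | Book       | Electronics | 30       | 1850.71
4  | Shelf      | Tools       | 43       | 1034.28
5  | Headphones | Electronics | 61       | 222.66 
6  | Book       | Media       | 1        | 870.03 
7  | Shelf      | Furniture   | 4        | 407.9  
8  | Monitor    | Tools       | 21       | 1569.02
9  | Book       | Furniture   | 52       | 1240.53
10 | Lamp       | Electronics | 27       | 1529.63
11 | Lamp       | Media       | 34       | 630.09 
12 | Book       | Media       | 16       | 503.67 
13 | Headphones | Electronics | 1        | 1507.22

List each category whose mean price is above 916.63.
SELECT category, AVG(price)
FROM sales
GROUP BY category
HAVING AVG(price) > 916.63

Result:
  Electronics: avg=1362.85
  Furniture: avg=1086.70
  Tools: avg=1301.65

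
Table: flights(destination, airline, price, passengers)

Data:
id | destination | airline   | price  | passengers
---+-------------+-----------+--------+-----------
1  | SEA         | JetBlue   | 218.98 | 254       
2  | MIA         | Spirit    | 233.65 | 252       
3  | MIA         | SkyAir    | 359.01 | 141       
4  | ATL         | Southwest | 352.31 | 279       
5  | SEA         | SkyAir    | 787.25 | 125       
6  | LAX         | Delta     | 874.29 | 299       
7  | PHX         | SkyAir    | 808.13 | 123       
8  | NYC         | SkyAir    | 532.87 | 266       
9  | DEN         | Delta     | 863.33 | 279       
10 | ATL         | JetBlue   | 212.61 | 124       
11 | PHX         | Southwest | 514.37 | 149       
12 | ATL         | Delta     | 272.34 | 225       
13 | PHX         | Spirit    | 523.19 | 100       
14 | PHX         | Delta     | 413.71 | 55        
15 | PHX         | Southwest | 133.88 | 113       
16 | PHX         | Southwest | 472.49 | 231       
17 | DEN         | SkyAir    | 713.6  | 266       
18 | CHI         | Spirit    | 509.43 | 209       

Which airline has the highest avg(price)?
SELECT airline, AVG(price) as val
FROM flights
GROUP BY airline
ORDER BY val DESC
LIMIT 1

Result: SkyAir with avg(price) = 640.17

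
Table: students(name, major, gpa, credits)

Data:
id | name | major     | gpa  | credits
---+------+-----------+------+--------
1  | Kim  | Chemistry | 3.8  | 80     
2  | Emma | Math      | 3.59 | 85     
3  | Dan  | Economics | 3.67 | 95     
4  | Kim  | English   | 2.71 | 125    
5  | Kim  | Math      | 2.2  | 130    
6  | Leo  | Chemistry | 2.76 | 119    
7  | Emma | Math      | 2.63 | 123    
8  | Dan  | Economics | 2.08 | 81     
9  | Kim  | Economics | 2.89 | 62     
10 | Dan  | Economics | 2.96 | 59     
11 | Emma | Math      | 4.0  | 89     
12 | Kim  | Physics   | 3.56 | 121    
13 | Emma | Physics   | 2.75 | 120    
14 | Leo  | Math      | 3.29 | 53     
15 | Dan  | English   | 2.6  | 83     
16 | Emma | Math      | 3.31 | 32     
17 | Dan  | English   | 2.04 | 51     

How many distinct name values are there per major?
SELECT major, COUNT(DISTINCT name)
FROM students
GROUP BY major

Result:
  Chemistry: 2 distinct
  Economics: 2 distinct
  English: 2 distinct
  Math: 3 distinct
  Physics: 2 distinct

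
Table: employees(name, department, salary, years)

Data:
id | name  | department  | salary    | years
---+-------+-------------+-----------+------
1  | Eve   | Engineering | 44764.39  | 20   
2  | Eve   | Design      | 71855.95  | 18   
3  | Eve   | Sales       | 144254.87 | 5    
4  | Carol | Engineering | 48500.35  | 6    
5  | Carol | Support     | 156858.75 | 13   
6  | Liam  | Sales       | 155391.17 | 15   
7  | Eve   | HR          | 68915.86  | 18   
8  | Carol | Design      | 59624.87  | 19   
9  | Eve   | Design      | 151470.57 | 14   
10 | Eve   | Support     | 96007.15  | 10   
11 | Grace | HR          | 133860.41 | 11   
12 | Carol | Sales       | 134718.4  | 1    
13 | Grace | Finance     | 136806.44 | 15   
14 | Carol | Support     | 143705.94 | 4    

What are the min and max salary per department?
SELECT department, MIN(salary), MAX(salary)
FROM employees
GROUP BY department

Result:
  Design: min=59624.87, max=151470.57
  Engineering: min=44764.39, max=48500.35
  Finance: min=136806.44, max=136806.44
  HR: min=68915.86, max=133860.41
  Sales: min=134718.40, max=155391.17
  Support: min=96007.15, max=156858.75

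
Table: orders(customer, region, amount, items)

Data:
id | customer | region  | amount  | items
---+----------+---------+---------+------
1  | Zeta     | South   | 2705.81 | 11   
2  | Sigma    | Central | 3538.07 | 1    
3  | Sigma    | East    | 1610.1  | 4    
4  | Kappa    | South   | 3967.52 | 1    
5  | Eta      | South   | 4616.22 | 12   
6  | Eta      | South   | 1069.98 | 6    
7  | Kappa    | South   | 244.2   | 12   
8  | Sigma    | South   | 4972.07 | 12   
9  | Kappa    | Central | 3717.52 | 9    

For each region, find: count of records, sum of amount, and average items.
SELECT region,
       COUNT(*) as cnt,
       SUM(amount) as total_amount,
       AVG(items) as avg_items
FROM orders
GROUP BY region

Result:
  Central: 2 records, 7255.59 total amount, 5.00 avg items
  East: 1 records, 1610.10 total amount, 4.00 avg items
  South: 6 records, 17575.80 total amount, 9.00 avg items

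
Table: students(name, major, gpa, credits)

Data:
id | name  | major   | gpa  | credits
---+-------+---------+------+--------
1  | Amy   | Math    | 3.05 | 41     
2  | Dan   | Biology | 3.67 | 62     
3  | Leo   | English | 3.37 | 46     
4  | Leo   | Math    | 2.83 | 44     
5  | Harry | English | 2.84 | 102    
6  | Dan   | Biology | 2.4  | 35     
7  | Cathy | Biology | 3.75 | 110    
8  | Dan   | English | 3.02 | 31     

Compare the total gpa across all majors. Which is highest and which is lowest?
SELECT major, SUM(gpa)
FROM students
GROUP BY major
ORDER BY SUM(gpa)

All groups:
  Math: 5.88
  English: 9.23
  Biology: 9.82

Highest: Biology (9.82)
Lowest: Math (5.88)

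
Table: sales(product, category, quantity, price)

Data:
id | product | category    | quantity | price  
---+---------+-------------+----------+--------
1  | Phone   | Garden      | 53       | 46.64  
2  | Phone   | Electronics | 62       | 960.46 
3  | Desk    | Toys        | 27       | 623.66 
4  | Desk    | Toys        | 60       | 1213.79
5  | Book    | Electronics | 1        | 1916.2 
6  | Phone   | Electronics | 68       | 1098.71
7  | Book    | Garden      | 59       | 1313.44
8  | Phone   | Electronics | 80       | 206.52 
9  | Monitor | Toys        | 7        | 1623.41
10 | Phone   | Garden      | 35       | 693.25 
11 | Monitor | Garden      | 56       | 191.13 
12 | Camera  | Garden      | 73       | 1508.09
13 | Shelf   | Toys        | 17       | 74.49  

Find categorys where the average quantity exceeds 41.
SELECT category, AVG(quantity)
FROM sales
GROUP BY category
HAVING AVG(quantity) > 41

Result:
  Electronics: avg=52.75
  Garden: avg=55.20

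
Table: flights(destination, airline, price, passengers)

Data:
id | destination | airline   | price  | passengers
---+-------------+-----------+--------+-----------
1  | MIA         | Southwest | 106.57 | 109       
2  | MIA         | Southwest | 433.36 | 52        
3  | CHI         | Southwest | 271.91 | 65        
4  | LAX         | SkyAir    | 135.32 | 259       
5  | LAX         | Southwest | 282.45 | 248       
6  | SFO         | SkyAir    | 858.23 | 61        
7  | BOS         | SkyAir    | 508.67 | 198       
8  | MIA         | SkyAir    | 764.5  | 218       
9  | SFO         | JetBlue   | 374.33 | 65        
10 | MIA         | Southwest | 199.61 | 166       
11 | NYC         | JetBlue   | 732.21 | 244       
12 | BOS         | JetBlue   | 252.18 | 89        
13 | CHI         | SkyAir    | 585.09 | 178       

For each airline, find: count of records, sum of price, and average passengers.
SELECT airline,
       COUNT(*) as cnt,
       SUM(price) as total_price,
       AVG(passengers) as avg_passengers
FROM flights
GROUP BY airline

Result:
  JetBlue: 3 records, 1358.72 total price, 132.67 avg passengers
  SkyAir: 5 records, 2851.81 total price, 182.80 avg passengers
  Southwest: 5 records, 1293.90 total price, 128.00 avg passengers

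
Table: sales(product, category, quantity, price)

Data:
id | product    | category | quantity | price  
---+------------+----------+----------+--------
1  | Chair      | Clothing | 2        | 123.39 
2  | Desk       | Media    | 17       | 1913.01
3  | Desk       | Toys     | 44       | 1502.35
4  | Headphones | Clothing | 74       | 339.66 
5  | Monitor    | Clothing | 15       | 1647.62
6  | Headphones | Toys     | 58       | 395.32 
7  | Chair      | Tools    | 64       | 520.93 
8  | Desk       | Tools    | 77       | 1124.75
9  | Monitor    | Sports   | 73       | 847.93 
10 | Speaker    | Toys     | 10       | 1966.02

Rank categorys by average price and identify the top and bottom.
SELECT category, AVG(price)
FROM sales
GROUP BY category
ORDER BY AVG(price)

All groups:
  Clothing: 703.56
  Tools: 822.84
  Sports: 847.93
  Toys: 1287.90
  Media: 1913.01

Highest: Media (1913.01)
Lowest: Clothing (703.56)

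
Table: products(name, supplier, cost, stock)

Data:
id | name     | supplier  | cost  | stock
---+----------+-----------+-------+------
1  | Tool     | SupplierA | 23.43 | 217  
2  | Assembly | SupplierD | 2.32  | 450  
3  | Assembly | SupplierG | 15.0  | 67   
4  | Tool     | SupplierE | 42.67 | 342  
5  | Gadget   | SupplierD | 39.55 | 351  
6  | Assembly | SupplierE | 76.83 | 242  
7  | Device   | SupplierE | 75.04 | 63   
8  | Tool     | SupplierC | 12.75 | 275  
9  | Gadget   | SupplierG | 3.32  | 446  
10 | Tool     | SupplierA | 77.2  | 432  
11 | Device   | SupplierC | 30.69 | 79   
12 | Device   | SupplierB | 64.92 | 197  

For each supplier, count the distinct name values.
SELECT supplier, COUNT(DISTINCT name)
FROM products
GROUP BY supplier

Result:
  SupplierA: 1 distinct
  SupplierB: 1 distinct
  SupplierC: 2 distinct
  SupplierD: 2 distinct
  SupplierE: 3 distinct
  SupplierG: 2 distinct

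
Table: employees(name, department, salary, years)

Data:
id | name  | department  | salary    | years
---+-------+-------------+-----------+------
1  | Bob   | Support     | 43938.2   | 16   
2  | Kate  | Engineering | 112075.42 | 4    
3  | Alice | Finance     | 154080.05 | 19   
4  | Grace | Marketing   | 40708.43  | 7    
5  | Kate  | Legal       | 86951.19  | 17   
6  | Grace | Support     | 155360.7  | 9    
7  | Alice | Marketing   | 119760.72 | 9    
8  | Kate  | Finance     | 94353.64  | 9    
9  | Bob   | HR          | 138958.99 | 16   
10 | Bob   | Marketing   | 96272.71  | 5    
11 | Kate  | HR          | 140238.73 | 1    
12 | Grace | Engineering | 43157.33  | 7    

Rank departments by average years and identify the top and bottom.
SELECT department, AVG(years)
FROM employees
GROUP BY department
ORDER BY AVG(years)

All groups:
  Engineering: 5.50
  Marketing: 7.00
  HR: 8.50
  Support: 12.50
  Finance: 14.00
  Legal: 17.00

Highest: Legal (17.00)
Lowest: Engineering (5.50)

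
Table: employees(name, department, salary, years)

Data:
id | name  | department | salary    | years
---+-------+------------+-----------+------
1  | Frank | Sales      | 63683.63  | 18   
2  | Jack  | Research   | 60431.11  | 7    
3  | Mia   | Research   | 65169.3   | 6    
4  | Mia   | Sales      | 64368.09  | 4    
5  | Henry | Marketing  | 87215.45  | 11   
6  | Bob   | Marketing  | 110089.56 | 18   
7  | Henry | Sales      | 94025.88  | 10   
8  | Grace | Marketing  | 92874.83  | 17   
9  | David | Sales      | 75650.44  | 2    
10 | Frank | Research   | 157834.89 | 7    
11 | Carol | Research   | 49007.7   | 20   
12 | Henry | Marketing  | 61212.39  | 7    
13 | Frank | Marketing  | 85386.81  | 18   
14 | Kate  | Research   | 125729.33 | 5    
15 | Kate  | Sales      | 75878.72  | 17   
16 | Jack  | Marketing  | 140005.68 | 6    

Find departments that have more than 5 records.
SELECT department, COUNT(*) as cnt
FROM employees
GROUP BY department
HAVING COUNT(*) > 5

Result:
  Marketing: 6

Note: HAVING filters groups after aggregation, WHERE filters rows before.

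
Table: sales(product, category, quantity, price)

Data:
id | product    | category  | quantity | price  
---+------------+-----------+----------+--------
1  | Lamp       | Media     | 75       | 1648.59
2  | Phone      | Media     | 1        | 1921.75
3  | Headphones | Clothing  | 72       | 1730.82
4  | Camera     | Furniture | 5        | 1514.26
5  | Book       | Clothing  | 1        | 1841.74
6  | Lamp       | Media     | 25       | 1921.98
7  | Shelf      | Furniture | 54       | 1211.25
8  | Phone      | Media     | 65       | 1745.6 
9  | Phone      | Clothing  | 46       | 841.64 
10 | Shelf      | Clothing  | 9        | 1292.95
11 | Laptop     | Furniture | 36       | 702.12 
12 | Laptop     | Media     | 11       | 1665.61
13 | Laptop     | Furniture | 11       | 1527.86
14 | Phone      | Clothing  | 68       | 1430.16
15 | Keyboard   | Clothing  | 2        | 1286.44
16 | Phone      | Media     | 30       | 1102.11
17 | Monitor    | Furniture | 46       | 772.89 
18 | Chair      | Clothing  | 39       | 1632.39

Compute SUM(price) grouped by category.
SELECT category, SUM(price) as result
FROM sales
GROUP BY category

Result:
  Clothing: 10056.14
  Furniture: 5728.38
  Media: 10005.64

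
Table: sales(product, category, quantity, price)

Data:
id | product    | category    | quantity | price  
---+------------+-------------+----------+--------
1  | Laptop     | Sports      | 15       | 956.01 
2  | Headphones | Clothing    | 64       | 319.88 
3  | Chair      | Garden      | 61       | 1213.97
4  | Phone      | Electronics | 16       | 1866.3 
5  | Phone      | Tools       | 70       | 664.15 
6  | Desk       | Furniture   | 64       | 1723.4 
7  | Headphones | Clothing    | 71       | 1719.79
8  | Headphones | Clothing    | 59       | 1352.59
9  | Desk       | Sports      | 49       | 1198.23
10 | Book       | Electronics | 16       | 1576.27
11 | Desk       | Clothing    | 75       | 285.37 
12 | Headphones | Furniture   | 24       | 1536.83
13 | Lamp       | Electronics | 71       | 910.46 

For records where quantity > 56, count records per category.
SELECT category, COUNT(*)
FROM sales
WHERE quantity > 56
GROUP BY category

Note: WHERE filters rows before grouping.

Result:
  Clothing: 4
  Electronics: 1
  Furniture: 1
  Garden: 1
  Tools: 1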